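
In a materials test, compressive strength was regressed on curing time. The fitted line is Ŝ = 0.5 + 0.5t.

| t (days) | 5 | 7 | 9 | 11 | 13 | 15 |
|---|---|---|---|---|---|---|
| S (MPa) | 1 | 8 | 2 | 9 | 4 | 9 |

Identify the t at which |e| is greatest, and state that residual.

t = 7, e = 4

t=5: Ŝ = 0.5 + 0.5·5 = 3; e = 1 − 3 = -2
t=7: Ŝ = 0.5 + 0.5·7 = 4; e = 8 − 4 = 4
t=9: Ŝ = 0.5 + 0.5·9 = 5; e = 2 − 5 = -3
t=11: Ŝ = 0.5 + 0.5·11 = 6; e = 9 − 6 = 3
t=13: Ŝ = 0.5 + 0.5·13 = 7; e = 4 − 7 = -3
t=15: Ŝ = 0.5 + 0.5·15 = 8; e = 9 − 8 = 1
Largest |e| is 4 at t = 7, residual 4.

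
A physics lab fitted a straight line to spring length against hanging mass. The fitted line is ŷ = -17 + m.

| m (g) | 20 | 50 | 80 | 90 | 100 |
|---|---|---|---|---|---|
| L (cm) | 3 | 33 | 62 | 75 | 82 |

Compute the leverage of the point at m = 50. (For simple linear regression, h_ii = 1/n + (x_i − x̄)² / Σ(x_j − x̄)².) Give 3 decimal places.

m̄ = (20 + 50 + 80 + 90 + 100)/5 = 68
Σ(m − m̄)² = 2304 + 324 + 144 + 484 + 1024 = 4280
h = 1/5 + (-18)²/4280 = 0.2 + 0.0757009 = 0.276

h = 0.276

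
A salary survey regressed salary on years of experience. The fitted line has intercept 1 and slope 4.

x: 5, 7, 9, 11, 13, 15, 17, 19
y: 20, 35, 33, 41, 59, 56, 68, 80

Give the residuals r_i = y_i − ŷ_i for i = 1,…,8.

-1, 6, -4, -4, 6, -5, -1, 3

x=5: ŷ = 1 + 4·5 = 21; r = 20 − 21 = -1
x=7: ŷ = 1 + 4·7 = 29; r = 35 − 29 = 6
x=9: ŷ = 1 + 4·9 = 37; r = 33 − 37 = -4
x=11: ŷ = 1 + 4·11 = 45; r = 41 − 45 = -4
x=13: ŷ = 1 + 4·13 = 53; r = 59 − 53 = 6
x=15: ŷ = 1 + 4·15 = 61; r = 56 − 61 = -5
x=17: ŷ = 1 + 4·17 = 69; r = 68 − 69 = -1
x=19: ŷ = 1 + 4·19 = 77; r = 80 − 77 = 3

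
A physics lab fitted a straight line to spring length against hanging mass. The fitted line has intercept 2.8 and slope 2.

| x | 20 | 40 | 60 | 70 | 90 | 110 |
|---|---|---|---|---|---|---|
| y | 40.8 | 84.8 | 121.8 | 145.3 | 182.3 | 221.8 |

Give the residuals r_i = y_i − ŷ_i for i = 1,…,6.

x=20: ŷ = 2.8 + 2·20 = 42.8; r = 40.8 − 42.8 = -2
x=40: ŷ = 2.8 + 2·40 = 82.8; r = 84.8 − 82.8 = 2
x=60: ŷ = 2.8 + 2·60 = 122.8; r = 121.8 − 122.8 = -1
x=70: ŷ = 2.8 + 2·70 = 142.8; r = 145.3 − 142.8 = 2.5
x=90: ŷ = 2.8 + 2·90 = 182.8; r = 182.3 − 182.8 = -0.5
x=110: ŷ = 2.8 + 2·110 = 222.8; r = 221.8 − 222.8 = -1

-2, 2, -1, 2.5, -0.5, -1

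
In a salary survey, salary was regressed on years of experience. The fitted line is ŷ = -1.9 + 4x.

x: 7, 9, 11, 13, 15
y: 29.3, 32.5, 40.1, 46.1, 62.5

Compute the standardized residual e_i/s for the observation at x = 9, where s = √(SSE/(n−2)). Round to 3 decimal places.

x=7: ŷ = -1.9 + 4·7 = 26.1; e = 29.3 − 26.1 = 3.2
x=9: ŷ = -1.9 + 4·9 = 34.1; e = 32.5 − 34.1 = -1.6
x=11: ŷ = -1.9 + 4·11 = 42.1; e = 40.1 − 42.1 = -2
x=13: ŷ = -1.9 + 4·13 = 50.1; e = 46.1 − 50.1 = -4
x=15: ŷ = -1.9 + 4·15 = 58.1; e = 62.5 − 58.1 = 4.4
SSE = 10.24 + 2.56 + 4 + 16 + 19.36 = 52.16
s = √(52.16/3) = 4.16973
e/s = -1.6 / 4.16973 = -0.384

-0.384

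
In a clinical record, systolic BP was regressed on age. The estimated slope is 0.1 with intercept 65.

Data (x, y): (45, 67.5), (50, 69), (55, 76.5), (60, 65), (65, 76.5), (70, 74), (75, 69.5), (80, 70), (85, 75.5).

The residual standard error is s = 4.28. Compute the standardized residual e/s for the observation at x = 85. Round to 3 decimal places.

0.467

ŷ = 65 + 0.1·85 = 73.5
e = 75.5 − 73.5 = 2
e/s = 2 / 4.28 = 0.467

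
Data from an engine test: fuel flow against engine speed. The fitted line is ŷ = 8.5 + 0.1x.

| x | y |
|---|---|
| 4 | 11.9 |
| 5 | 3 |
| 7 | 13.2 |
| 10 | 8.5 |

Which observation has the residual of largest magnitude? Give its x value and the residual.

x=4: ŷ = 8.5 + 0.1·4 = 8.9; r = 11.9 − 8.9 = 3
x=5: ŷ = 8.5 + 0.1·5 = 9; r = 3 − 9 = -6
x=7: ŷ = 8.5 + 0.1·7 = 9.2; r = 13.2 − 9.2 = 4
x=10: ŷ = 8.5 + 0.1·10 = 9.5; r = 8.5 − 9.5 = -1
Largest |r| is 6 at x = 5, residual -6.

x = 5, r = -6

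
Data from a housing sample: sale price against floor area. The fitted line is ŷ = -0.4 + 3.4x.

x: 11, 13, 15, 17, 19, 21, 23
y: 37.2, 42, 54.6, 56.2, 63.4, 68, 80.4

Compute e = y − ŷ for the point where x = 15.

e = 4

ŷ = -0.4 + 3.4·15 = 50.6
e = 54.6 − 50.6 = 4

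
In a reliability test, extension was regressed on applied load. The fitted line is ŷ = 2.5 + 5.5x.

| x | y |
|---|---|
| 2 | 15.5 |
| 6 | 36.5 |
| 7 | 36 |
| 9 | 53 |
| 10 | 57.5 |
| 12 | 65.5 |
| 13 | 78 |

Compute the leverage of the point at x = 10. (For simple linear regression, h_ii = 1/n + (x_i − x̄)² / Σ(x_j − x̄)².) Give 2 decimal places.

x̄ = (2 + 6 + 7 + 9 + 10 + 12 + 13)/7 = 8.42857
Σ(x − x̄)² = 41.3265 + 5.89796 + 2.04082 + 0.326531 + 2.46939 + 12.7551 + 20.898 = 85.7143
h = 1/7 + (1.57143)²/85.7143 = 0.142857 + 0.0288095 = 0.17

h = 0.17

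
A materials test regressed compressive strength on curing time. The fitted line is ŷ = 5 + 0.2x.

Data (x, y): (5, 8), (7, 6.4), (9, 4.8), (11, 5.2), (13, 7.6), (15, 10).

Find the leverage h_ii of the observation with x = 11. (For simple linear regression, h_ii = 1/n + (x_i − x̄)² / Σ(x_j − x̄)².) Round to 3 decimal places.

x̄ = (5 + 7 + 9 + 11 + 13 + 15)/6 = 10
Σ(x − x̄)² = 25 + 9 + 1 + 1 + 9 + 25 = 70
h = 1/6 + (1)²/70 = 0.166667 + 0.0142857 = 0.181

h = 0.181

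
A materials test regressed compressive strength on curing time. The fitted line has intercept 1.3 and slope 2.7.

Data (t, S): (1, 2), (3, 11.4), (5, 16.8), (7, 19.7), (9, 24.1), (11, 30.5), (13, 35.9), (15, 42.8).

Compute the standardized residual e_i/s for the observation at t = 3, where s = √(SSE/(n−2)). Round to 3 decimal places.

1.225

t=1: Ŝ = 1.3 + 2.7·1 = 4; e = 2 − 4 = -2
t=3: Ŝ = 1.3 + 2.7·3 = 9.4; e = 11.4 − 9.4 = 2
t=5: Ŝ = 1.3 + 2.7·5 = 14.8; e = 16.8 − 14.8 = 2
t=7: Ŝ = 1.3 + 2.7·7 = 20.2; e = 19.7 − 20.2 = -0.5
t=9: Ŝ = 1.3 + 2.7·9 = 25.6; e = 24.1 − 25.6 = -1.5
t=11: Ŝ = 1.3 + 2.7·11 = 31; e = 30.5 − 31 = -0.5
t=13: Ŝ = 1.3 + 2.7·13 = 36.4; e = 35.9 − 36.4 = -0.5
t=15: Ŝ = 1.3 + 2.7·15 = 41.8; e = 42.8 − 41.8 = 1
SSE = 4 + 4 + 4 + 0.25 + 2.25 + 0.25 + 0.25 + 1 = 16
s = √(16/6) = 1.63299
e/s = 2 / 1.63299 = 1.225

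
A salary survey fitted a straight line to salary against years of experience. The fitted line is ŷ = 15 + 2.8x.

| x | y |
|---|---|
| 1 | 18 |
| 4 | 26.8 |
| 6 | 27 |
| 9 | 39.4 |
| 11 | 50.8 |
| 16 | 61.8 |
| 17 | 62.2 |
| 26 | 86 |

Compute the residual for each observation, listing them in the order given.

x=1: ŷ = 15 + 2.8·1 = 17.8; e = 18 − 17.8 = 0.2
x=4: ŷ = 15 + 2.8·4 = 26.2; e = 26.8 − 26.2 = 0.6
x=6: ŷ = 15 + 2.8·6 = 31.8; e = 27 − 31.8 = -4.8
x=9: ŷ = 15 + 2.8·9 = 40.2; e = 39.4 − 40.2 = -0.8
x=11: ŷ = 15 + 2.8·11 = 45.8; e = 50.8 − 45.8 = 5
x=16: ŷ = 15 + 2.8·16 = 59.8; e = 61.8 − 59.8 = 2
x=17: ŷ = 15 + 2.8·17 = 62.6; e = 62.2 − 62.6 = -0.4
x=26: ŷ = 15 + 2.8·26 = 87.8; e = 86 − 87.8 = -1.8

0.2, 0.6, -4.8, -0.8, 5, 2, -0.4, -1.8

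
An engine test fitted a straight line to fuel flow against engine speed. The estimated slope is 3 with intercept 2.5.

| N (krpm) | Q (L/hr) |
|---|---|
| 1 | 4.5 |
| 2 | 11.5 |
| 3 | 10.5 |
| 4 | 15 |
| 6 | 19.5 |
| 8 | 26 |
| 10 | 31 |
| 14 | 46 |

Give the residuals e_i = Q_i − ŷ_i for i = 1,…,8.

-1, 3, -1, 0.5, -1, -0.5, -1.5, 1.5

N=1: ŷ = 2.5 + 3·1 = 5.5; e = 4.5 − 5.5 = -1
N=2: ŷ = 2.5 + 3·2 = 8.5; e = 11.5 − 8.5 = 3
N=3: ŷ = 2.5 + 3·3 = 11.5; e = 10.5 − 11.5 = -1
N=4: ŷ = 2.5 + 3·4 = 14.5; e = 15 − 14.5 = 0.5
N=6: ŷ = 2.5 + 3·6 = 20.5; e = 19.5 − 20.5 = -1
N=8: ŷ = 2.5 + 3·8 = 26.5; e = 26 − 26.5 = -0.5
N=10: ŷ = 2.5 + 3·10 = 32.5; e = 31 − 32.5 = -1.5
N=14: ŷ = 2.5 + 3·14 = 44.5; e = 46 − 44.5 = 1.5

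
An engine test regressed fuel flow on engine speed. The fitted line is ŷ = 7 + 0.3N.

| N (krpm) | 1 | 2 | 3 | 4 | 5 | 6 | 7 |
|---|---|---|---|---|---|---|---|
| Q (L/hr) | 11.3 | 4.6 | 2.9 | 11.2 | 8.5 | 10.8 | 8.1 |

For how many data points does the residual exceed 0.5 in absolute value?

N=1: ŷ = 7 + 0.3·1 = 7.3; e = 11.3 − 7.3 = 4
N=2: ŷ = 7 + 0.3·2 = 7.6; e = 4.6 − 7.6 = -3
N=3: ŷ = 7 + 0.3·3 = 7.9; e = 2.9 − 7.9 = -5
N=4: ŷ = 7 + 0.3·4 = 8.2; e = 11.2 − 8.2 = 3
N=5: ŷ = 7 + 0.3·5 = 8.5; e = 8.5 − 8.5 = 0
N=6: ŷ = 7 + 0.3·6 = 8.8; e = 10.8 − 8.8 = 2
N=7: ŷ = 7 + 0.3·7 = 9.1; e = 8.1 − 9.1 = -1
|e| > 0.5: N=1 (|e|=4), N=2 (|e|=3), N=3 (|e|=5), N=4 (|e|=3), N=6 (|e|=2), N=7 (|e|=1) → 6

6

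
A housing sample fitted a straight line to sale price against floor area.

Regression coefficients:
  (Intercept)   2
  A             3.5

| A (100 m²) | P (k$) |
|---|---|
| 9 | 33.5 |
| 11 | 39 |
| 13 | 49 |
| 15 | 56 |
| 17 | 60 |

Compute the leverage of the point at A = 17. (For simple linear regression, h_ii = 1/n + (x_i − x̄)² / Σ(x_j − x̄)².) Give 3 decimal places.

h = 0.600

Ā = (9 + 11 + 13 + 15 + 17)/5 = 13
Σ(A − Ā)² = 16 + 4 + 0 + 4 + 16 = 40
h = 1/5 + (4)²/40 = 0.2 + 0.4 = 0.600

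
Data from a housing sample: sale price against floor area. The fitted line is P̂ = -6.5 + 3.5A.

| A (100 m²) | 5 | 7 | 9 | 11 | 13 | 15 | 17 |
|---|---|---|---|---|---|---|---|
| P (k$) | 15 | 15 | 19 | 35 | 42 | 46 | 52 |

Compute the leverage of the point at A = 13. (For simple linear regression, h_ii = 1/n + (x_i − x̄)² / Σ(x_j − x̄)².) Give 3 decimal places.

h = 0.179

Ā = (5 + 7 + 9 + 11 + 13 + 15 + 17)/7 = 11
Σ(A − Ā)² = 36 + 16 + 4 + 0 + 4 + 16 + 36 = 112
h = 1/7 + (2)²/112 = 0.142857 + 0.0357143 = 0.179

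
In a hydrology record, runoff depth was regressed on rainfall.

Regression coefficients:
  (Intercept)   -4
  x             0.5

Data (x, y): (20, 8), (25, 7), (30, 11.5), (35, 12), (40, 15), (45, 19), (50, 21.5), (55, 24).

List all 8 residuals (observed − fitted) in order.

x=20: ŷ = -4 + 0.5·20 = 6; e = 8 − 6 = 2
x=25: ŷ = -4 + 0.5·25 = 8.5; e = 7 − 8.5 = -1.5
x=30: ŷ = -4 + 0.5·30 = 11; e = 11.5 − 11 = 0.5
x=35: ŷ = -4 + 0.5·35 = 13.5; e = 12 − 13.5 = -1.5
x=40: ŷ = -4 + 0.5·40 = 16; e = 15 − 16 = -1
x=45: ŷ = -4 + 0.5·45 = 18.5; e = 19 − 18.5 = 0.5
x=50: ŷ = -4 + 0.5·50 = 21; e = 21.5 − 21 = 0.5
x=55: ŷ = -4 + 0.5·55 = 23.5; e = 24 − 23.5 = 0.5

2, -1.5, 0.5, -1.5, -1, 0.5, 0.5, 0.5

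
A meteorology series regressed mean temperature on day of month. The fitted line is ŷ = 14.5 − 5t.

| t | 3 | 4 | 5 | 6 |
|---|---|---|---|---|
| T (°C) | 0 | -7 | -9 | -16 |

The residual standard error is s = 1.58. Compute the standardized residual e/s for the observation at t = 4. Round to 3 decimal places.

ŷ = 14.5 − 5·4 = -5.5
e = -7 − (-5.5) = -1.5
e/s = -1.5 / 1.58 = -0.949

-0.949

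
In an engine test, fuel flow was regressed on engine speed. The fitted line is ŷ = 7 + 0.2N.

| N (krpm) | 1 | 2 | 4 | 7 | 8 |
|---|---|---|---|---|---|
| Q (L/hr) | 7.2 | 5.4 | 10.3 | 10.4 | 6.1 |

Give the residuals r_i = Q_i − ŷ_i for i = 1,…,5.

0, -2, 2.5, 2, -2.5

N=1: ŷ = 7 + 0.2·1 = 7.2; r = 7.2 − 7.2 = 0
N=2: ŷ = 7 + 0.2·2 = 7.4; r = 5.4 − 7.4 = -2
N=4: ŷ = 7 + 0.2·4 = 7.8; r = 10.3 − 7.8 = 2.5
N=7: ŷ = 7 + 0.2·7 = 8.4; r = 10.4 − 8.4 = 2
N=8: ŷ = 7 + 0.2·8 = 8.6; r = 6.1 − 8.6 = -2.5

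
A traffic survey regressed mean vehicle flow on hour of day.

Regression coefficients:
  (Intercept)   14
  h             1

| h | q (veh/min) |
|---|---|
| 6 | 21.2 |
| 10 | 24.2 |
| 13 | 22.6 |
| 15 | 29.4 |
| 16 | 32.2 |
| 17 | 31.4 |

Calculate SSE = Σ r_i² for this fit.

SSE = 26

h=6: ŷ = 14 + 6 = 20; r = 21.2 − 20 = 1.2
h=10: ŷ = 14 + 10 = 24; r = 24.2 − 24 = 0.2
h=13: ŷ = 14 + 13 = 27; r = 22.6 − 27 = -4.4
h=15: ŷ = 14 + 15 = 29; r = 29.4 − 29 = 0.4
h=16: ŷ = 14 + 16 = 30; r = 32.2 − 30 = 2.2
h=17: ŷ = 14 + 17 = 31; r = 31.4 − 31 = 0.4
SSE = 1.44 + 0.04 + 19.36 + 0.16 + 4.84 + 0.16 = 26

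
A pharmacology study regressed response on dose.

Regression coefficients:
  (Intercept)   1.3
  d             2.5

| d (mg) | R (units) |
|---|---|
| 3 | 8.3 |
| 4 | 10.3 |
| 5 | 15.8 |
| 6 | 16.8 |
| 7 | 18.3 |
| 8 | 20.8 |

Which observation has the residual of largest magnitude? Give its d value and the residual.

d = 5, e = 2

d=3: R̂ = 1.3 + 2.5·3 = 8.8; e = 8.3 − 8.8 = -0.5
d=4: R̂ = 1.3 + 2.5·4 = 11.3; e = 10.3 − 11.3 = -1
d=5: R̂ = 1.3 + 2.5·5 = 13.8; e = 15.8 − 13.8 = 2
d=6: R̂ = 1.3 + 2.5·6 = 16.3; e = 16.8 − 16.3 = 0.5
d=7: R̂ = 1.3 + 2.5·7 = 18.8; e = 18.3 − 18.8 = -0.5
d=8: R̂ = 1.3 + 2.5·8 = 21.3; e = 20.8 − 21.3 = -0.5
Largest |e| is 2 at d = 5, residual 2.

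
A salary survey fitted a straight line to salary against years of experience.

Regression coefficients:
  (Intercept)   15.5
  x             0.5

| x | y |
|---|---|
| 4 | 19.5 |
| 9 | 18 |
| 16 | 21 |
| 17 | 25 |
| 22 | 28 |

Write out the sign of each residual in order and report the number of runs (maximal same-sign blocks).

x=4: ŷ = 15.5 + 0.5·4 = 17.5; r = 19.5 − 17.5 = 2
x=9: ŷ = 15.5 + 0.5·9 = 20; r = 18 − 20 = -2
x=16: ŷ = 15.5 + 0.5·16 = 23.5; r = 21 − 23.5 = -2.5
x=17: ŷ = 15.5 + 0.5·17 = 24; r = 25 − 24 = 1
x=22: ŷ = 15.5 + 0.5·22 = 26.5; r = 28 − 26.5 = 1.5
Signs: + − − + +
Runs: +×1, −×2, +×2 → 3

3 runs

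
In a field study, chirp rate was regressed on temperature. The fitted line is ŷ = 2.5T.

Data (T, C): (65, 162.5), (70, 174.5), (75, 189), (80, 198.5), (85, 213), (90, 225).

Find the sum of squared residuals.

T=65: ŷ = 2.5·65 = 162.5; e = 162.5 − 162.5 = 0
T=70: ŷ = 2.5·70 = 175; e = 174.5 − 175 = -0.5
T=75: ŷ = 2.5·75 = 187.5; e = 189 − 187.5 = 1.5
T=80: ŷ = 2.5·80 = 200; e = 198.5 − 200 = -1.5
T=85: ŷ = 2.5·85 = 212.5; e = 213 − 212.5 = 0.5
T=90: ŷ = 2.5·90 = 225; e = 225 − 225 = 0
SSE = 0 + 0.25 + 2.25 + 2.25 + 0.25 + 0 = 5

SSE = 5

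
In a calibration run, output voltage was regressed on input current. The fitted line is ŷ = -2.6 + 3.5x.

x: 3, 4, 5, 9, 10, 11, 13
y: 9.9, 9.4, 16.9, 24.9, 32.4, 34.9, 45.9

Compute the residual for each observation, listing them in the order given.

2, -2, 2, -4, 0, -1, 3

x=3: ŷ = -2.6 + 3.5·3 = 7.9; r = 9.9 − 7.9 = 2
x=4: ŷ = -2.6 + 3.5·4 = 11.4; r = 9.4 − 11.4 = -2
x=5: ŷ = -2.6 + 3.5·5 = 14.9; r = 16.9 − 14.9 = 2
x=9: ŷ = -2.6 + 3.5·9 = 28.9; r = 24.9 − 28.9 = -4
x=10: ŷ = -2.6 + 3.5·10 = 32.4; r = 32.4 − 32.4 = 0
x=11: ŷ = -2.6 + 3.5·11 = 35.9; r = 34.9 − 35.9 = -1
x=13: ŷ = -2.6 + 3.5·13 = 42.9; r = 45.9 − 42.9 = 3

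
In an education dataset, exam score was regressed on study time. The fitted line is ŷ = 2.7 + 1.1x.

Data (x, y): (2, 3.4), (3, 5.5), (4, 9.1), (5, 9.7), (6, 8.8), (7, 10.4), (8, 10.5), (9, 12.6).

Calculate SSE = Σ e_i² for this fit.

SSE = 10

x=2: ŷ = 2.7 + 1.1·2 = 4.9; e = 3.4 − 4.9 = -1.5
x=3: ŷ = 2.7 + 1.1·3 = 6; e = 5.5 − 6 = -0.5
x=4: ŷ = 2.7 + 1.1·4 = 7.1; e = 9.1 − 7.1 = 2
x=5: ŷ = 2.7 + 1.1·5 = 8.2; e = 9.7 − 8.2 = 1.5
x=6: ŷ = 2.7 + 1.1·6 = 9.3; e = 8.8 − 9.3 = -0.5
x=7: ŷ = 2.7 + 1.1·7 = 10.4; e = 10.4 − 10.4 = 0
x=8: ŷ = 2.7 + 1.1·8 = 11.5; e = 10.5 − 11.5 = -1
x=9: ŷ = 2.7 + 1.1·9 = 12.6; e = 12.6 − 12.6 = 0
SSE = 2.25 + 0.25 + 4 + 2.25 + 0.25 + 0 + 1 + 0 = 10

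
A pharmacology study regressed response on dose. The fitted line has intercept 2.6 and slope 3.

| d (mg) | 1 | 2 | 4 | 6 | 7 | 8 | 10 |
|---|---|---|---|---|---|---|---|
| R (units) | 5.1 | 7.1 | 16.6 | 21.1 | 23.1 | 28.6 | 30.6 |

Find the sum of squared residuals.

SSE = 15

d=1: R̂ = 2.6 + 3·1 = 5.6; e = 5.1 − 5.6 = -0.5
d=2: R̂ = 2.6 + 3·2 = 8.6; e = 7.1 − 8.6 = -1.5
d=4: R̂ = 2.6 + 3·4 = 14.6; e = 16.6 − 14.6 = 2
d=6: R̂ = 2.6 + 3·6 = 20.6; e = 21.1 − 20.6 = 0.5
d=7: R̂ = 2.6 + 3·7 = 23.6; e = 23.1 − 23.6 = -0.5
d=8: R̂ = 2.6 + 3·8 = 26.6; e = 28.6 − 26.6 = 2
d=10: R̂ = 2.6 + 3·10 = 32.6; e = 30.6 − 32.6 = -2
SSE = 0.25 + 2.25 + 4 + 0.25 + 0.25 + 4 + 4 = 15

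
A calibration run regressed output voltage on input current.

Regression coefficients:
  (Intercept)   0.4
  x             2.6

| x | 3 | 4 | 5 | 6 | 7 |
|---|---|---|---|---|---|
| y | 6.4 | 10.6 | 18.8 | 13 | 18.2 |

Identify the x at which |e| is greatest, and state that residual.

x = 5, e = 5.4

x=3: ŷ = 0.4 + 2.6·3 = 8.2; e = 6.4 − 8.2 = -1.8
x=4: ŷ = 0.4 + 2.6·4 = 10.8; e = 10.6 − 10.8 = -0.2
x=5: ŷ = 0.4 + 2.6·5 = 13.4; e = 18.8 − 13.4 = 5.4
x=6: ŷ = 0.4 + 2.6·6 = 16; e = 13 − 16 = -3
x=7: ŷ = 0.4 + 2.6·7 = 18.6; e = 18.2 − 18.6 = -0.4
Largest |e| is 5.4 at x = 5, residual 5.4.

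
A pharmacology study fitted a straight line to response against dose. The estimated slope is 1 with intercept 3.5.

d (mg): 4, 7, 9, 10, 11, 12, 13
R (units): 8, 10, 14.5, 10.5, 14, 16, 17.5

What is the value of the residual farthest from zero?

e = -3

d=4: ŷ = 3.5 + 4 = 7.5; e = 8 − 7.5 = 0.5
d=7: ŷ = 3.5 + 7 = 10.5; e = 10 − 10.5 = -0.5
d=9: ŷ = 3.5 + 9 = 12.5; e = 14.5 − 12.5 = 2
d=10: ŷ = 3.5 + 10 = 13.5; e = 10.5 − 13.5 = -3
d=11: ŷ = 3.5 + 11 = 14.5; e = 14 − 14.5 = -0.5
d=12: ŷ = 3.5 + 12 = 15.5; e = 16 − 15.5 = 0.5
d=13: ŷ = 3.5 + 13 = 16.5; e = 17.5 − 16.5 = 1
Largest |e| is 3 at d = 10, residual -3.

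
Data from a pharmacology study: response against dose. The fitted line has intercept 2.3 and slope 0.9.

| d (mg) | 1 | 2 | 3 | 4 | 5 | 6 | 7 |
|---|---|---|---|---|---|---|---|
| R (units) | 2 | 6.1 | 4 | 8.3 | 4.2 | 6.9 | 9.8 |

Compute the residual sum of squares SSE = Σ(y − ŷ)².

d=1: ŷ = 2.3 + 0.9·1 = 3.2; e = 2 − 3.2 = -1.2
d=2: ŷ = 2.3 + 0.9·2 = 4.1; e = 6.1 − 4.1 = 2
d=3: ŷ = 2.3 + 0.9·3 = 5; e = 4 − 5 = -1
d=4: ŷ = 2.3 + 0.9·4 = 5.9; e = 8.3 − 5.9 = 2.4
d=5: ŷ = 2.3 + 0.9·5 = 6.8; e = 4.2 − 6.8 = -2.6
d=6: ŷ = 2.3 + 0.9·6 = 7.7; e = 6.9 − 7.7 = -0.8
d=7: ŷ = 2.3 + 0.9·7 = 8.6; e = 9.8 − 8.6 = 1.2
SSE = 1.44 + 4 + 1 + 5.76 + 6.76 + 0.64 + 1.44 = 21.04

SSE = 21.04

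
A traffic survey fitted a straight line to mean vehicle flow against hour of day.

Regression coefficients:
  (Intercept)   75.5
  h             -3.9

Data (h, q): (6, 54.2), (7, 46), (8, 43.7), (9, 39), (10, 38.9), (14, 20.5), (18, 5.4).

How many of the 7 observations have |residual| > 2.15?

h=6: q̂ = 75.5 − 3.9·6 = 52.1; r = 54.2 − 52.1 = 2.1
h=7: q̂ = 75.5 − 3.9·7 = 48.2; r = 46 − 48.2 = -2.2
h=8: q̂ = 75.5 − 3.9·8 = 44.3; r = 43.7 − 44.3 = -0.6
h=9: q̂ = 75.5 − 3.9·9 = 40.4; r = 39 − 40.4 = -1.4
h=10: q̂ = 75.5 − 3.9·10 = 36.5; r = 38.9 − 36.5 = 2.4
h=14: q̂ = 75.5 − 3.9·14 = 20.9; r = 20.5 − 20.9 = -0.4
h=18: q̂ = 75.5 − 3.9·18 = 5.3; r = 5.4 − 5.3 = 0.1
|r| > 2.15: h=7 (|r|=2.2), h=10 (|r|=2.4) → 2

2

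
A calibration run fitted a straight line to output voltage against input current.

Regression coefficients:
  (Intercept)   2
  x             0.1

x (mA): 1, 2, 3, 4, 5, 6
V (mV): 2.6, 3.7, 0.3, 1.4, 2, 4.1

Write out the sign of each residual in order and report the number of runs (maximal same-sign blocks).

3 runs

x=1: V̂ = 2 + 0.1·1 = 2.1; r = 2.6 − 2.1 = 0.5
x=2: V̂ = 2 + 0.1·2 = 2.2; r = 3.7 − 2.2 = 1.5
x=3: V̂ = 2 + 0.1·3 = 2.3; r = 0.3 − 2.3 = -2
x=4: V̂ = 2 + 0.1·4 = 2.4; r = 1.4 − 2.4 = -1
x=5: V̂ = 2 + 0.1·5 = 2.5; r = 2 − 2.5 = -0.5
x=6: V̂ = 2 + 0.1·6 = 2.6; r = 4.1 − 2.6 = 1.5
Signs: + + − − − +
Runs: +×2, −×3, +×1 → 3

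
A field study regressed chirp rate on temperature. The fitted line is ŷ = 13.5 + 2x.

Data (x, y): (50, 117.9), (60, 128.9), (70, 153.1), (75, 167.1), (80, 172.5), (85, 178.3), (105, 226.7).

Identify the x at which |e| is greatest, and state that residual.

x = 85, e = -5.2

x=50: ŷ = 13.5 + 2·50 = 113.5; e = 117.9 − 113.5 = 4.4
x=60: ŷ = 13.5 + 2·60 = 133.5; e = 128.9 − 133.5 = -4.6
x=70: ŷ = 13.5 + 2·70 = 153.5; e = 153.1 − 153.5 = -0.4
x=75: ŷ = 13.5 + 2·75 = 163.5; e = 167.1 − 163.5 = 3.6
x=80: ŷ = 13.5 + 2·80 = 173.5; e = 172.5 − 173.5 = -1
x=85: ŷ = 13.5 + 2·85 = 183.5; e = 178.3 − 183.5 = -5.2
x=105: ŷ = 13.5 + 2·105 = 223.5; e = 226.7 − 223.5 = 3.2
Largest |e| is 5.2 at x = 85, residual -5.2.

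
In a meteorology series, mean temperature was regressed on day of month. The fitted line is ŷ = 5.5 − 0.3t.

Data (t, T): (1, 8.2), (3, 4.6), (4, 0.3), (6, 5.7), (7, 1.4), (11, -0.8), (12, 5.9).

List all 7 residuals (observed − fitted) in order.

3, 0, -4, 2, -2, -3, 4

t=1: ŷ = 5.5 − 0.3·1 = 5.2; r = 8.2 − 5.2 = 3
t=3: ŷ = 5.5 − 0.3·3 = 4.6; r = 4.6 − 4.6 = 0
t=4: ŷ = 5.5 − 0.3·4 = 4.3; r = 0.3 − 4.3 = -4
t=6: ŷ = 5.5 − 0.3·6 = 3.7; r = 5.7 − 3.7 = 2
t=7: ŷ = 5.5 − 0.3·7 = 3.4; r = 1.4 − 3.4 = -2
t=11: ŷ = 5.5 − 0.3·11 = 2.2; r = -0.8 − 2.2 = -3
t=12: ŷ = 5.5 − 0.3·12 = 1.9; r = 5.9 − 1.9 = 4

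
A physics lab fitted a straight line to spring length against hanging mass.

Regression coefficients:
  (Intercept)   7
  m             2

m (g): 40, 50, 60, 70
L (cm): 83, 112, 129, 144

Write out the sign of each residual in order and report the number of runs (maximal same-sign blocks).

3 runs

m=40: ŷ = 7 + 2·40 = 87; r = 83 − 87 = -4
m=50: ŷ = 7 + 2·50 = 107; r = 112 − 107 = 5
m=60: ŷ = 7 + 2·60 = 127; r = 129 − 127 = 2
m=70: ŷ = 7 + 2·70 = 147; r = 144 − 147 = -3
Signs: − + + −
Runs: −×1, +×2, −×1 → 3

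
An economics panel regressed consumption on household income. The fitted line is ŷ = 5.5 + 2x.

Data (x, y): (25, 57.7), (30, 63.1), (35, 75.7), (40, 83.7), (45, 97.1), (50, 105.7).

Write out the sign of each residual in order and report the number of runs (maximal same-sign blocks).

5 runs

x=25: ŷ = 5.5 + 2·25 = 55.5; e = 57.7 − 55.5 = 2.2
x=30: ŷ = 5.5 + 2·30 = 65.5; e = 63.1 − 65.5 = -2.4
x=35: ŷ = 5.5 + 2·35 = 75.5; e = 75.7 − 75.5 = 0.2
x=40: ŷ = 5.5 + 2·40 = 85.5; e = 83.7 − 85.5 = -1.8
x=45: ŷ = 5.5 + 2·45 = 95.5; e = 97.1 − 95.5 = 1.6
x=50: ŷ = 5.5 + 2·50 = 105.5; e = 105.7 − 105.5 = 0.2
Signs: + − + − + +
Runs: +×1, −×1, +×1, −×1, +×2 → 5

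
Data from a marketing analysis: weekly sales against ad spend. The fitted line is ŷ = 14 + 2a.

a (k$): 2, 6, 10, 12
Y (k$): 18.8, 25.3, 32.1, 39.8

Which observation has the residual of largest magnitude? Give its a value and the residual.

a = 10, e = -1.9

a=2: ŷ = 14 + 2·2 = 18; e = 18.8 − 18 = 0.8
a=6: ŷ = 14 + 2·6 = 26; e = 25.3 − 26 = -0.7
a=10: ŷ = 14 + 2·10 = 34; e = 32.1 − 34 = -1.9
a=12: ŷ = 14 + 2·12 = 38; e = 39.8 − 38 = 1.8
Largest |e| is 1.9 at a = 10, residual -1.9.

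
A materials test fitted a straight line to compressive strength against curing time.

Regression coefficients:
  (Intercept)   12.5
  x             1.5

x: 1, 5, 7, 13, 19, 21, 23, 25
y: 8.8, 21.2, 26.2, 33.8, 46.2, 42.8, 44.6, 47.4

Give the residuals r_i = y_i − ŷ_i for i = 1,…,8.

-5.2, 1.2, 3.2, 1.8, 5.2, -1.2, -2.4, -2.6

x=1: ŷ = 12.5 + 1.5·1 = 14; r = 8.8 − 14 = -5.2
x=5: ŷ = 12.5 + 1.5·5 = 20; r = 21.2 − 20 = 1.2
x=7: ŷ = 12.5 + 1.5·7 = 23; r = 26.2 − 23 = 3.2
x=13: ŷ = 12.5 + 1.5·13 = 32; r = 33.8 − 32 = 1.8
x=19: ŷ = 12.5 + 1.5·19 = 41; r = 46.2 − 41 = 5.2
x=21: ŷ = 12.5 + 1.5·21 = 44; r = 42.8 − 44 = -1.2
x=23: ŷ = 12.5 + 1.5·23 = 47; r = 44.6 − 47 = -2.4
x=25: ŷ = 12.5 + 1.5·25 = 50; r = 47.4 − 50 = -2.6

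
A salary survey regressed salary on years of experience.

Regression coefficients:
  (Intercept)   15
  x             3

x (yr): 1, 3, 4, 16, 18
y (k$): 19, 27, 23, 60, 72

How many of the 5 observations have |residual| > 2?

4

x=1: ŷ = 15 + 3·1 = 18; e = 19 − 18 = 1
x=3: ŷ = 15 + 3·3 = 24; e = 27 − 24 = 3
x=4: ŷ = 15 + 3·4 = 27; e = 23 − 27 = -4
x=16: ŷ = 15 + 3·16 = 63; e = 60 − 63 = -3
x=18: ŷ = 15 + 3·18 = 69; e = 72 − 69 = 3
|e| > 2: x=3 (|e|=3), x=4 (|e|=4), x=16 (|e|=3), x=18 (|e|=3) → 4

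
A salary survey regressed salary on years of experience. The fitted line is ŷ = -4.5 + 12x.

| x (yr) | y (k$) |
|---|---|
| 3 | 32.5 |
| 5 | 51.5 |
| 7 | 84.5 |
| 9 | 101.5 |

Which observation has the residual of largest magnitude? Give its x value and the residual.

x=3: ŷ = -4.5 + 12·3 = 31.5; e = 32.5 − 31.5 = 1
x=5: ŷ = -4.5 + 12·5 = 55.5; e = 51.5 − 55.5 = -4
x=7: ŷ = -4.5 + 12·7 = 79.5; e = 84.5 − 79.5 = 5
x=9: ŷ = -4.5 + 12·9 = 103.5; e = 101.5 − 103.5 = -2
Largest |e| is 5 at x = 7, residual 5.

x = 7, e = 5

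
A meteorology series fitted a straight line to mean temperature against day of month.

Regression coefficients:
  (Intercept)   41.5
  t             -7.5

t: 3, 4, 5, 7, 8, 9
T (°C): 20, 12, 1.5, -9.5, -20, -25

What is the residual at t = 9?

T̂ = 41.5 − 7.5·9 = -26
e = -25 − (-26) = 1

e = 1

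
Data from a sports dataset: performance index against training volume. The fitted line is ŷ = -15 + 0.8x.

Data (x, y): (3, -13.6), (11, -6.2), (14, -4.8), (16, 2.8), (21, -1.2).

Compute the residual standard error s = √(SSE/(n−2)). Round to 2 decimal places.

x=3: ŷ = -15 + 0.8·3 = -12.6; r = -13.6 − (-12.6) = -1
x=11: ŷ = -15 + 0.8·11 = -6.2; r = -6.2 − (-6.2) = 0
x=14: ŷ = -15 + 0.8·14 = -3.8; r = -4.8 − (-3.8) = -1
x=16: ŷ = -15 + 0.8·16 = -2.2; r = 2.8 − (-2.2) = 5
x=21: ŷ = -15 + 0.8·21 = 1.8; r = -1.2 − 1.8 = -3
SSE = 1 + 0 + 1 + 25 + 9 = 36
s = √(36/3) = √12 ≈ 3.46

s = 3.46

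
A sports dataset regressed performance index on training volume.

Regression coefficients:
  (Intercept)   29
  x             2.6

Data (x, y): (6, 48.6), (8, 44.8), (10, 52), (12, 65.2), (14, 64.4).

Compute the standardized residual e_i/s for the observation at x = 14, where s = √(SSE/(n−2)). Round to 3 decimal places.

x=6: ŷ = 29 + 2.6·6 = 44.6; e = 48.6 − 44.6 = 4
x=8: ŷ = 29 + 2.6·8 = 49.8; e = 44.8 − 49.8 = -5
x=10: ŷ = 29 + 2.6·10 = 55; e = 52 − 55 = -3
x=12: ŷ = 29 + 2.6·12 = 60.2; e = 65.2 − 60.2 = 5
x=14: ŷ = 29 + 2.6·14 = 65.4; e = 64.4 − 65.4 = -1
SSE = 16 + 25 + 9 + 25 + 1 = 76
s = √(76/3) = 5.03322
e/s = -1 / 5.03322 = -0.199

-0.199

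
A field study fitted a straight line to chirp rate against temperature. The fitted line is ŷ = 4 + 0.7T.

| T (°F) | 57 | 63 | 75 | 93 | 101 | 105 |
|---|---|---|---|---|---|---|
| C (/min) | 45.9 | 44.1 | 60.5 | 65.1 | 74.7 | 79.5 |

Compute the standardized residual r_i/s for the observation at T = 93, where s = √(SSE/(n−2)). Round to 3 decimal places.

T=57: ŷ = 4 + 0.7·57 = 43.9; r = 45.9 − 43.9 = 2
T=63: ŷ = 4 + 0.7·63 = 48.1; r = 44.1 − 48.1 = -4
T=75: ŷ = 4 + 0.7·75 = 56.5; r = 60.5 − 56.5 = 4
T=93: ŷ = 4 + 0.7·93 = 69.1; r = 65.1 − 69.1 = -4
T=101: ŷ = 4 + 0.7·101 = 74.7; r = 74.7 − 74.7 = 0
T=105: ŷ = 4 + 0.7·105 = 77.5; r = 79.5 − 77.5 = 2
SSE = 4 + 16 + 16 + 16 + 0 + 4 = 56
s = √(56/4) = 3.74166
r/s = -4 / 3.74166 = -1.069

-1.069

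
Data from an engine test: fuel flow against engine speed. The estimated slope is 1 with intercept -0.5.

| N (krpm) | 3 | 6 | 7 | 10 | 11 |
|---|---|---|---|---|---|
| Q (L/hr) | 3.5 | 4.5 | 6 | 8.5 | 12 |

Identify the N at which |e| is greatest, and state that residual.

N = 11, e = 1.5

N=3: Q̂ = -0.5 + 3 = 2.5; e = 3.5 − 2.5 = 1
N=6: Q̂ = -0.5 + 6 = 5.5; e = 4.5 − 5.5 = -1
N=7: Q̂ = -0.5 + 7 = 6.5; e = 6 − 6.5 = -0.5
N=10: Q̂ = -0.5 + 10 = 9.5; e = 8.5 − 9.5 = -1
N=11: Q̂ = -0.5 + 11 = 10.5; e = 12 − 10.5 = 1.5
Largest |e| is 1.5 at N = 11, residual 1.5.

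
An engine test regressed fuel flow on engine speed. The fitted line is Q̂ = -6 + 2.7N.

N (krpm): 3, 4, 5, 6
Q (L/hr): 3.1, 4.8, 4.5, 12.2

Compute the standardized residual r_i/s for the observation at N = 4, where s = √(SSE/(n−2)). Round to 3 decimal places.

0.000

N=3: Q̂ = -6 + 2.7·3 = 2.1; r = 3.1 − 2.1 = 1
N=4: Q̂ = -6 + 2.7·4 = 4.8; r = 4.8 − 4.8 = 0
N=5: Q̂ = -6 + 2.7·5 = 7.5; r = 4.5 − 7.5 = -3
N=6: Q̂ = -6 + 2.7·6 = 10.2; r = 12.2 − 10.2 = 2
SSE = 1 + 0 + 9 + 4 = 14
s = √(14/2) = 2.64575
r/s = 0 / 2.64575 = 0.000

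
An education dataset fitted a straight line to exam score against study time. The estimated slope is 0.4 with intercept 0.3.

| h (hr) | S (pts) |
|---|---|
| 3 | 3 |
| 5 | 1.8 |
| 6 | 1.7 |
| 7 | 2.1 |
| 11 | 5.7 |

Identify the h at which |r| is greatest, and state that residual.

h=3: Ŝ = 0.3 + 0.4·3 = 1.5; r = 3 − 1.5 = 1.5
h=5: Ŝ = 0.3 + 0.4·5 = 2.3; r = 1.8 − 2.3 = -0.5
h=6: Ŝ = 0.3 + 0.4·6 = 2.7; r = 1.7 − 2.7 = -1
h=7: Ŝ = 0.3 + 0.4·7 = 3.1; r = 2.1 − 3.1 = -1
h=11: Ŝ = 0.3 + 0.4·11 = 4.7; r = 5.7 − 4.7 = 1
Largest |r| is 1.5 at h = 3, residual 1.5.

h = 3, r = 1.5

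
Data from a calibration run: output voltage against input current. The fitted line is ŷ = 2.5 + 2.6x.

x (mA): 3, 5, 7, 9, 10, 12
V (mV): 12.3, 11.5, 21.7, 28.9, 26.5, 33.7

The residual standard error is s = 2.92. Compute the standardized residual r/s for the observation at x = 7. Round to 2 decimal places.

0.34

ŷ = 2.5 + 2.6·7 = 20.7
r = 21.7 − 20.7 = 1
r/s = 1 / 2.92 = 0.34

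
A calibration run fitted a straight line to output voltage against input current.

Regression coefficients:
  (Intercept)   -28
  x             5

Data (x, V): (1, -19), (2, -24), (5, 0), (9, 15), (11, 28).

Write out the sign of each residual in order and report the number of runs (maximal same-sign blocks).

5 runs

x=1: V̂ = -28 + 5·1 = -23; e = -19 − (-23) = 4
x=2: V̂ = -28 + 5·2 = -18; e = -24 − (-18) = -6
x=5: V̂ = -28 + 5·5 = -3; e = 0 − (-3) = 3
x=9: V̂ = -28 + 5·9 = 17; e = 15 − 17 = -2
x=11: V̂ = -28 + 5·11 = 27; e = 28 − 27 = 1
Signs: + − + − +
Runs: +×1, −×1, +×1, −×1, +×1 → 5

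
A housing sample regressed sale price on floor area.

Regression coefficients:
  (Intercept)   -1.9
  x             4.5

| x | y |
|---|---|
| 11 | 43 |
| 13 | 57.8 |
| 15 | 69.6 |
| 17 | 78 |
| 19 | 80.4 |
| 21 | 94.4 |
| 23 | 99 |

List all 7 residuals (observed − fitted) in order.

x=11: ŷ = -1.9 + 4.5·11 = 47.6; r = 43 − 47.6 = -4.6
x=13: ŷ = -1.9 + 4.5·13 = 56.6; r = 57.8 − 56.6 = 1.2
x=15: ŷ = -1.9 + 4.5·15 = 65.6; r = 69.6 − 65.6 = 4
x=17: ŷ = -1.9 + 4.5·17 = 74.6; r = 78 − 74.6 = 3.4
x=19: ŷ = -1.9 + 4.5·19 = 83.6; r = 80.4 − 83.6 = -3.2
x=21: ŷ = -1.9 + 4.5·21 = 92.6; r = 94.4 − 92.6 = 1.8
x=23: ŷ = -1.9 + 4.5·23 = 101.6; r = 99 − 101.6 = -2.6

-4.6, 1.2, 4, 3.4, -3.2, 1.8, -2.6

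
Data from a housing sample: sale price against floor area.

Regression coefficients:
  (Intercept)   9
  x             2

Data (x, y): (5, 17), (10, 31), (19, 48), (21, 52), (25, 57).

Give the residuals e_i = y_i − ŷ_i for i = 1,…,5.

x=5: ŷ = 9 + 2·5 = 19; e = 17 − 19 = -2
x=10: ŷ = 9 + 2·10 = 29; e = 31 − 29 = 2
x=19: ŷ = 9 + 2·19 = 47; e = 48 − 47 = 1
x=21: ŷ = 9 + 2·21 = 51; e = 52 − 51 = 1
x=25: ŷ = 9 + 2·25 = 59; e = 57 − 59 = -2

-2, 2, 1, 1, -2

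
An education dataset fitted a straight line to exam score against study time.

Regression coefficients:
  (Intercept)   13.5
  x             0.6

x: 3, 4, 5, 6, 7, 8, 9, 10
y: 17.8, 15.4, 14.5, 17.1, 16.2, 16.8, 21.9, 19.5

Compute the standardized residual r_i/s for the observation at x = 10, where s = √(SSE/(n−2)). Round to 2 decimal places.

0.00

x=3: ŷ = 13.5 + 0.6·3 = 15.3; r = 17.8 − 15.3 = 2.5
x=4: ŷ = 13.5 + 0.6·4 = 15.9; r = 15.4 − 15.9 = -0.5
x=5: ŷ = 13.5 + 0.6·5 = 16.5; r = 14.5 − 16.5 = -2
x=6: ŷ = 13.5 + 0.6·6 = 17.1; r = 17.1 − 17.1 = 0
x=7: ŷ = 13.5 + 0.6·7 = 17.7; r = 16.2 − 17.7 = -1.5
x=8: ŷ = 13.5 + 0.6·8 = 18.3; r = 16.8 − 18.3 = -1.5
x=9: ŷ = 13.5 + 0.6·9 = 18.9; r = 21.9 − 18.9 = 3
x=10: ŷ = 13.5 + 0.6·10 = 19.5; r = 19.5 − 19.5 = 0
SSE = 6.25 + 0.25 + 4 + 0 + 2.25 + 2.25 + 9 + 0 = 24
s = √(24/6) = 2
r/s = 0 / 2 = 0.00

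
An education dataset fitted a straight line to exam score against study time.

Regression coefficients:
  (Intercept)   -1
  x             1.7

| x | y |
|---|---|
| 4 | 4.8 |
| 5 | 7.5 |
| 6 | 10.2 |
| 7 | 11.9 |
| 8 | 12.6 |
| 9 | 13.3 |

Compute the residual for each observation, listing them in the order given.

-1, 0, 1, 1, 0, -1

x=4: ŷ = -1 + 1.7·4 = 5.8; r = 4.8 − 5.8 = -1
x=5: ŷ = -1 + 1.7·5 = 7.5; r = 7.5 − 7.5 = 0
x=6: ŷ = -1 + 1.7·6 = 9.2; r = 10.2 − 9.2 = 1
x=7: ŷ = -1 + 1.7·7 = 10.9; r = 11.9 − 10.9 = 1
x=8: ŷ = -1 + 1.7·8 = 12.6; r = 12.6 − 12.6 = 0
x=9: ŷ = -1 + 1.7·9 = 14.3; r = 13.3 − 14.3 = -1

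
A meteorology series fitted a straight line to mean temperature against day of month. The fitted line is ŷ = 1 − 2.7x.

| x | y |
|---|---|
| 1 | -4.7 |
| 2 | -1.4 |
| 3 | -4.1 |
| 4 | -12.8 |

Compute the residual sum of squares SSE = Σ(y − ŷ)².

SSE = 36

x=1: ŷ = 1 − 2.7·1 = -1.7; e = -4.7 − (-1.7) = -3
x=2: ŷ = 1 − 2.7·2 = -4.4; e = -1.4 − (-4.4) = 3
x=3: ŷ = 1 − 2.7·3 = -7.1; e = -4.1 − (-7.1) = 3
x=4: ŷ = 1 − 2.7·4 = -9.8; e = -12.8 − (-9.8) = -3
SSE = 9 + 9 + 9 + 9 = 36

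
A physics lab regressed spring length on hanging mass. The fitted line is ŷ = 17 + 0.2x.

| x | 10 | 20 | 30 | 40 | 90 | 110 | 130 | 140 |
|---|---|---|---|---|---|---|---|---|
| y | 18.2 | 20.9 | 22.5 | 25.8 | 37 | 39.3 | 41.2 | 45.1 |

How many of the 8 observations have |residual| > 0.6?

4

x=10: ŷ = 17 + 0.2·10 = 19; e = 18.2 − 19 = -0.8
x=20: ŷ = 17 + 0.2·20 = 21; e = 20.9 − 21 = -0.1
x=30: ŷ = 17 + 0.2·30 = 23; e = 22.5 − 23 = -0.5
x=40: ŷ = 17 + 0.2·40 = 25; e = 25.8 − 25 = 0.8
x=90: ŷ = 17 + 0.2·90 = 35; e = 37 − 35 = 2
x=110: ŷ = 17 + 0.2·110 = 39; e = 39.3 − 39 = 0.3
x=130: ŷ = 17 + 0.2·130 = 43; e = 41.2 − 43 = -1.8
x=140: ŷ = 17 + 0.2·140 = 45; e = 45.1 − 45 = 0.1
|e| > 0.6: x=10 (|e|=0.8), x=40 (|e|=0.8), x=90 (|e|=2), x=130 (|e|=1.8) → 4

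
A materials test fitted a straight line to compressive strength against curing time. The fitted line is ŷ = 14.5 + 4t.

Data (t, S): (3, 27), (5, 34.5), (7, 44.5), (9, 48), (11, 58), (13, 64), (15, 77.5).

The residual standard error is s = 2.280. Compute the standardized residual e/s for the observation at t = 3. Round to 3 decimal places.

ŷ = 14.5 + 4·3 = 26.5
e = 27 − 26.5 = 0.5
e/s = 0.5 / 2.280 = 0.219

0.219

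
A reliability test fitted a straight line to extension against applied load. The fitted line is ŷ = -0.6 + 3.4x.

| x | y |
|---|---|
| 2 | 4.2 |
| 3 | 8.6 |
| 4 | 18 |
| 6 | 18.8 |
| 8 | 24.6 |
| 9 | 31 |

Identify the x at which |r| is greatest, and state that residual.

x=2: ŷ = -0.6 + 3.4·2 = 6.2; r = 4.2 − 6.2 = -2
x=3: ŷ = -0.6 + 3.4·3 = 9.6; r = 8.6 − 9.6 = -1
x=4: ŷ = -0.6 + 3.4·4 = 13; r = 18 − 13 = 5
x=6: ŷ = -0.6 + 3.4·6 = 19.8; r = 18.8 − 19.8 = -1
x=8: ŷ = -0.6 + 3.4·8 = 26.6; r = 24.6 − 26.6 = -2
x=9: ŷ = -0.6 + 3.4·9 = 30; r = 31 − 30 = 1
Largest |r| is 5 at x = 4, residual 5.

x = 4, r = 5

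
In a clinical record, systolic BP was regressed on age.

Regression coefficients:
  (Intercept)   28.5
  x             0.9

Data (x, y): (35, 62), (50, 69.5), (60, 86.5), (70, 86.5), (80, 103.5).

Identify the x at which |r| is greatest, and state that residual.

x = 70, r = -5

x=35: ŷ = 28.5 + 0.9·35 = 60; r = 62 − 60 = 2
x=50: ŷ = 28.5 + 0.9·50 = 73.5; r = 69.5 − 73.5 = -4
x=60: ŷ = 28.5 + 0.9·60 = 82.5; r = 86.5 − 82.5 = 4
x=70: ŷ = 28.5 + 0.9·70 = 91.5; r = 86.5 − 91.5 = -5
x=80: ŷ = 28.5 + 0.9·80 = 100.5; r = 103.5 − 100.5 = 3
Largest |r| is 5 at x = 70, residual -5.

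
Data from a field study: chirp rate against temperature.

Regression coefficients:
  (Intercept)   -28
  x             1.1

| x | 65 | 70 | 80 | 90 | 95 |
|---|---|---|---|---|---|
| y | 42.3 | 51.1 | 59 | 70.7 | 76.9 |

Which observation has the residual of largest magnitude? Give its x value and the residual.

x = 70, e = 2.1

x=65: ŷ = -28 + 1.1·65 = 43.5; e = 42.3 − 43.5 = -1.2
x=70: ŷ = -28 + 1.1·70 = 49; e = 51.1 − 49 = 2.1
x=80: ŷ = -28 + 1.1·80 = 60; e = 59 − 60 = -1
x=90: ŷ = -28 + 1.1·90 = 71; e = 70.7 − 71 = -0.3
x=95: ŷ = -28 + 1.1·95 = 76.5; e = 76.9 − 76.5 = 0.4
Largest |e| is 2.1 at x = 70, residual 2.1.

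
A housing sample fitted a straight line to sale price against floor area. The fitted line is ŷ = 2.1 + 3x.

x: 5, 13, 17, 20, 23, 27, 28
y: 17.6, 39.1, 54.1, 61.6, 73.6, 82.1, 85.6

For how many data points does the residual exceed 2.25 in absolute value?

x=5: ŷ = 2.1 + 3·5 = 17.1; e = 17.6 − 17.1 = 0.5
x=13: ŷ = 2.1 + 3·13 = 41.1; e = 39.1 − 41.1 = -2
x=17: ŷ = 2.1 + 3·17 = 53.1; e = 54.1 − 53.1 = 1
x=20: ŷ = 2.1 + 3·20 = 62.1; e = 61.6 − 62.1 = -0.5
x=23: ŷ = 2.1 + 3·23 = 71.1; e = 73.6 − 71.1 = 2.5
x=27: ŷ = 2.1 + 3·27 = 83.1; e = 82.1 − 83.1 = -1
x=28: ŷ = 2.1 + 3·28 = 86.1; e = 85.6 − 86.1 = -0.5
|e| > 2.25: x=23 (|e|=2.5) → 1

1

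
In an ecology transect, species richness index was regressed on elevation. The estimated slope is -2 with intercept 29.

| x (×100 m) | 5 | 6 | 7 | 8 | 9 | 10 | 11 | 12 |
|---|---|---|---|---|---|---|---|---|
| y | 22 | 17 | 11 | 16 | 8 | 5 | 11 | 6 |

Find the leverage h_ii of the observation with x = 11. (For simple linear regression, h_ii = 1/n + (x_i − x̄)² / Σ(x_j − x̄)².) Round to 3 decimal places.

x̄ = (5 + 6 + 7 + 8 + 9 + 10 + 11 + 12)/8 = 8.5
Σ(x − x̄)² = 12.25 + 6.25 + 2.25 + 0.25 + 0.25 + 2.25 + 6.25 + 12.25 = 42
h = 1/8 + (2.5)²/42 = 0.125 + 0.14881 = 0.274

h = 0.274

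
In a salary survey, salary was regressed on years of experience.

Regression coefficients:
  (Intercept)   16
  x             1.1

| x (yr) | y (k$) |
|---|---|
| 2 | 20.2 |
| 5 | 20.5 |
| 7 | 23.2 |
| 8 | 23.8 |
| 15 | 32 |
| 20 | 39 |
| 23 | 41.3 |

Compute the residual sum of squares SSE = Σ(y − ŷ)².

SSE = 7.5

x=2: ŷ = 16 + 1.1·2 = 18.2; e = 20.2 − 18.2 = 2
x=5: ŷ = 16 + 1.1·5 = 21.5; e = 20.5 − 21.5 = -1
x=7: ŷ = 16 + 1.1·7 = 23.7; e = 23.2 − 23.7 = -0.5
x=8: ŷ = 16 + 1.1·8 = 24.8; e = 23.8 − 24.8 = -1
x=15: ŷ = 16 + 1.1·15 = 32.5; e = 32 − 32.5 = -0.5
x=20: ŷ = 16 + 1.1·20 = 38; e = 39 − 38 = 1
x=23: ŷ = 16 + 1.1·23 = 41.3; e = 41.3 − 41.3 = 0
SSE = 4 + 1 + 0.25 + 1 + 0.25 + 1 + 0 = 7.5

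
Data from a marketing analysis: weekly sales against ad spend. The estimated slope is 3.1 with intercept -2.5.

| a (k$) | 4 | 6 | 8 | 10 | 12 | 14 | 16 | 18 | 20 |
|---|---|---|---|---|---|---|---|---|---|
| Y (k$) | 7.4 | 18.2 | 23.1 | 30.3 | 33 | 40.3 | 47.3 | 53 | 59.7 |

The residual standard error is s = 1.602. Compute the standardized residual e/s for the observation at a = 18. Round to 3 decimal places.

ŷ = -2.5 + 3.1·18 = 53.3
e = 53 − 53.3 = -0.3
e/s = -0.3 / 1.602 = -0.187

-0.187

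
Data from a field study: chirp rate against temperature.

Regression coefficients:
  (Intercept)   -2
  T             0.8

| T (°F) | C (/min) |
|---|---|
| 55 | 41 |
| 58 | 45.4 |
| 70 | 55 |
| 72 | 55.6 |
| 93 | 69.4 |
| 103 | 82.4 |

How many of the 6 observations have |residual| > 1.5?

2

T=55: Ĉ = -2 + 0.8·55 = 42; r = 41 − 42 = -1
T=58: Ĉ = -2 + 0.8·58 = 44.4; r = 45.4 − 44.4 = 1
T=70: Ĉ = -2 + 0.8·70 = 54; r = 55 − 54 = 1
T=72: Ĉ = -2 + 0.8·72 = 55.6; r = 55.6 − 55.6 = 0
T=93: Ĉ = -2 + 0.8·93 = 72.4; r = 69.4 − 72.4 = -3
T=103: Ĉ = -2 + 0.8·103 = 80.4; r = 82.4 − 80.4 = 2
|r| > 1.5: T=93 (|r|=3), T=103 (|r|=2) → 2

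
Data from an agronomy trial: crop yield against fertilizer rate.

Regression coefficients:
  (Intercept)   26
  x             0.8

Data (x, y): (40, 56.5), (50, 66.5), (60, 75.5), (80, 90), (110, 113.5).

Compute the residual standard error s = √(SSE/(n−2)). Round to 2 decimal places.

s = 1.29

x=40: ŷ = 26 + 0.8·40 = 58; r = 56.5 − 58 = -1.5
x=50: ŷ = 26 + 0.8·50 = 66; r = 66.5 − 66 = 0.5
x=60: ŷ = 26 + 0.8·60 = 74; r = 75.5 − 74 = 1.5
x=80: ŷ = 26 + 0.8·80 = 90; r = 90 − 90 = 0
x=110: ŷ = 26 + 0.8·110 = 114; r = 113.5 − 114 = -0.5
SSE = 2.25 + 0.25 + 2.25 + 0 + 0.25 = 5
s = √(5/3) = √1.66667 ≈ 1.29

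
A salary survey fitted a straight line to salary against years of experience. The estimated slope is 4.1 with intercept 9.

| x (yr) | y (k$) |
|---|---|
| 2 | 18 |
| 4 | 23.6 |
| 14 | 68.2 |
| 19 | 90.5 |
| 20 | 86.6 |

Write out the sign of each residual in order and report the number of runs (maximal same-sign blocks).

x=2: ŷ = 9 + 4.1·2 = 17.2; r = 18 − 17.2 = 0.8
x=4: ŷ = 9 + 4.1·4 = 25.4; r = 23.6 − 25.4 = -1.8
x=14: ŷ = 9 + 4.1·14 = 66.4; r = 68.2 − 66.4 = 1.8
x=19: ŷ = 9 + 4.1·19 = 86.9; r = 90.5 − 86.9 = 3.6
x=20: ŷ = 9 + 4.1·20 = 91; r = 86.6 − 91 = -4.4
Signs: + − + + −
Runs: +×1, −×1, +×2, −×1 → 4

4 runs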